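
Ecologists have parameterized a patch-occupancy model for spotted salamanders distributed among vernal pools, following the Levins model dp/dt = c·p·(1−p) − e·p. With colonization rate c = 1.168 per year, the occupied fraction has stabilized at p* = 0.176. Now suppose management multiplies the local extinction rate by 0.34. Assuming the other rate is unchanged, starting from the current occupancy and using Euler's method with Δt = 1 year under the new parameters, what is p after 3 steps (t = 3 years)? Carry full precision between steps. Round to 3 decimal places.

Balance c(1−p*) = e gives e = 1.168×(1 − 0.17600) = 0.96243.
Starting from p₀ = 0.17600; update p ← p + (dp/dt)·Δt with the new parameters.
step 1: Δp = +0.11180, p = 0.28780
step 2: Δp = +0.14523, p = 0.43303
step 3: Δp = +0.14506, p = 0.57809

0.578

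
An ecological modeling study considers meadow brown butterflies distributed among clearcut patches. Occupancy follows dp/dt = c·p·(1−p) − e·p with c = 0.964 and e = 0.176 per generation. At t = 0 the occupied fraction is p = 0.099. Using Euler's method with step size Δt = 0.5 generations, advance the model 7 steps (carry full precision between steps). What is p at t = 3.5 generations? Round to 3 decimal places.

0.531

Update rule: p ← p + [c·p·(1−p) − e·p]·Δt with Δt = 0.5.
step 1: Δp = +0.03428, p = 0.13328
step 2: Δp = +0.04395, p = 0.17723
step 3: Δp = +0.05469, p = 0.23192
step 4: Δp = +0.06545, p = 0.29737
step 5: Δp = +0.07454, p = 0.37192
step 6: Δp = +0.07986, p = 0.45178
step 7: Δp = +0.07962, p = 0.53140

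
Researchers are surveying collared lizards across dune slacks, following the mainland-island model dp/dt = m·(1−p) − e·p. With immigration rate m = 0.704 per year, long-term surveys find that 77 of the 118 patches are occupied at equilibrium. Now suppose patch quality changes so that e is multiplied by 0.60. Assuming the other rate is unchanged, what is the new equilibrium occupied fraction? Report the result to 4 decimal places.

Observed p* = 77/118 = 0.65254.
Balance m(1−p*) = e·p* gives e = m(1−p*)/p* = 0.704×0.34746/0.65254 = 0.37486.
New p* = m/(m+e) = 0.70400/(0.70400+0.22492) = 0.75787.

0.7579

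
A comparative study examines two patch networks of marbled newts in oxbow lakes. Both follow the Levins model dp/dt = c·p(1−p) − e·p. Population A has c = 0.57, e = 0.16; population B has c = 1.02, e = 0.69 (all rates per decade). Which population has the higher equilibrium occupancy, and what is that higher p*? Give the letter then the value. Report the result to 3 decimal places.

A: p*_A = 1 − 0.16/0.57 = 0.7193.
B: p*_B = 1 − 0.69/1.02 = 0.3235.
A is higher at 0.7193.

A, 0.719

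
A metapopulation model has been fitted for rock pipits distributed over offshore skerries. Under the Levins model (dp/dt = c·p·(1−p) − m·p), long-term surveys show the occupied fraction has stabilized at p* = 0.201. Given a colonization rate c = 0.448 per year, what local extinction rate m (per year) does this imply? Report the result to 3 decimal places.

At equilibrium c(1−p*) = m.
m = 0.448 × (1 − 0.201) = 0.448 × 0.7990 = 0.3580.

0.358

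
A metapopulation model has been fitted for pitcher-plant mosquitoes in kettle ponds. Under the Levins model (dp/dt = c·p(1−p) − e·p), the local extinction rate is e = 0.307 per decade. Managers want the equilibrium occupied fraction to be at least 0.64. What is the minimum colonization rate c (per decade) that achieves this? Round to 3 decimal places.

p* = 1 − e/c ≥ 0.64 requires e/c ≤ 0.3600, i.e. c ≥ e/0.3600.
c_min = 0.307/0.3600 = 0.8528.

0.853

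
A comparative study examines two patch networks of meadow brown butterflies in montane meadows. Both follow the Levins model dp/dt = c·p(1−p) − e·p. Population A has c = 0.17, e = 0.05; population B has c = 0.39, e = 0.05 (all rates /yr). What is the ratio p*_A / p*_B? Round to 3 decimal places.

0.810

A: p*_A = 1 − 0.05/0.17 = 0.7059.
B: p*_B = 1 − 0.05/0.39 = 0.8718.
p*_A / p*_B = 0.7059/0.8718 = 0.8097.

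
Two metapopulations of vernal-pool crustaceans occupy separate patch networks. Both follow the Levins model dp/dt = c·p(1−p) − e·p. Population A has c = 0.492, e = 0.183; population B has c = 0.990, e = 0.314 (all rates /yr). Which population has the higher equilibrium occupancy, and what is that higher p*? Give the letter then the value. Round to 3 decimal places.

B, 0.683

A: p*_A = 1 − 0.183/0.492 = 0.6280.
B: p*_B = 1 − 0.314/0.990 = 0.6828.
B is higher at 0.6828.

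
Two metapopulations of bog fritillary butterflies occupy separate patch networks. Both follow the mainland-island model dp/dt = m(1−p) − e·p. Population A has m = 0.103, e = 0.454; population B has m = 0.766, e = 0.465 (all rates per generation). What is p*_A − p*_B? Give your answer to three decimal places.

A: p*_A = m/(m+e) = 0.103/0.5570 = 0.1849.
B: p*_B = 0.766/1.2310 = 0.6223.
p*_A − p*_B = 0.1849 − 0.6223 = -0.4373.

-0.437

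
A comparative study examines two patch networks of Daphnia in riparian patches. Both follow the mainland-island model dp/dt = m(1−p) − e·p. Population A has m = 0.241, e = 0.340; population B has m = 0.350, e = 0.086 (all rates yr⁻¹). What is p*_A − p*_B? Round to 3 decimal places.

-0.388

A: p*_A = m/(m+e) = 0.241/0.5810 = 0.4148.
B: p*_B = 0.350/0.4360 = 0.8028.
p*_A − p*_B = 0.4148 − 0.8028 = -0.3880.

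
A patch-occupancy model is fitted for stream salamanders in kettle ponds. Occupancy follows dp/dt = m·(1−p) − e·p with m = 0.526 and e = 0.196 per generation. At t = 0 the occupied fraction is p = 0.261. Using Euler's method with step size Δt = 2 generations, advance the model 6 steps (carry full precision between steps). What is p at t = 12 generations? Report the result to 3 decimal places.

0.725

Update rule: p ← p + [m·(1−p) − e·p]·Δt with Δt = 2.
t = 2: p = 0.26100 + (+0.67512) = 0.93612
t = 4: p = 0.93612 + (-0.29975) = 0.63636
t = 6: p = 0.63636 + (+0.13309) = 0.76945
t = 8: p = 0.76945 + (-0.05909) = 0.71036
t = 10: p = 0.71036 + (+0.02624) = 0.73660
t = 12: p = 0.73660 + (-0.01165) = 0.72495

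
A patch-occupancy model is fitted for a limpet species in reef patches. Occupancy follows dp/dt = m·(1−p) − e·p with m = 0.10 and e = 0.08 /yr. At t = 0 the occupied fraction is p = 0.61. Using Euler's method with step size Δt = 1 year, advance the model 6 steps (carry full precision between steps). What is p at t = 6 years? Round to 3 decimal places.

0.572

Update rule: p ← p + [m·(1−p) − e·p]·Δt with Δt = 1.
p: 0.61000 → 0.60020  (Δp = -0.00980)
p: 0.60020 → 0.59216  (Δp = -0.00804)
p: 0.59216 → 0.58557  (Δp = -0.00659)
p: 0.58557 → 0.58017  (Δp = -0.00540)
p: 0.58017 → 0.57574  (Δp = -0.00443)
p: 0.57574 → 0.57211  (Δp = -0.00363)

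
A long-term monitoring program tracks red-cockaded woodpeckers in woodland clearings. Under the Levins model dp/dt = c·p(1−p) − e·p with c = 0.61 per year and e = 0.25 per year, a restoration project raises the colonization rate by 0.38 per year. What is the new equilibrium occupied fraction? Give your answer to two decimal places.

Before: p* = 1 − 0.25/0.61 = 0.5902.
After the change, c = 0.99, e = 0.25, so p* = 1 − 0.25/0.99 = 0.7475.

0.75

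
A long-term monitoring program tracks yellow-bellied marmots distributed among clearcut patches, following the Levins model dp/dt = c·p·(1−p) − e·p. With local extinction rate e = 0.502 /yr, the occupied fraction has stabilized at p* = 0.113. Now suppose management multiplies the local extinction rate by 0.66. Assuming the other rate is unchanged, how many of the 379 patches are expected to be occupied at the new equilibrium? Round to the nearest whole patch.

Balance c(1−p*) = e gives c = e/(1 − 0.11300) = 0.502/0.88700 = 0.56595.
New p* = 1 − e/c = 1 − 0.33132/0.56595 = 0.41458.
Expected occupied = 379 × 0.41458 = 157.13 ≈ 157.

157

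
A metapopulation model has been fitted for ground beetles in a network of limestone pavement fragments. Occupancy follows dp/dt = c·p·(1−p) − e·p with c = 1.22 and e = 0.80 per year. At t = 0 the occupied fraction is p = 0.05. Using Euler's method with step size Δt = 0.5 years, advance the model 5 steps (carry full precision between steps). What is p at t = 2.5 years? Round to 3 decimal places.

Update rule: p ← p + [c·p·(1−p) − e·p]·Δt with Δt = 0.5.
t = 0.5: p = 0.05000 + (+0.00897) = 0.05897
t = 1: p = 0.05897 + (+0.01026) = 0.06924
t = 1.5: p = 0.06924 + (+0.01162) = 0.08085
t = 2: p = 0.08085 + (+0.01299) = 0.09385
t = 2.5: p = 0.09385 + (+0.01434) = 0.10818

0.108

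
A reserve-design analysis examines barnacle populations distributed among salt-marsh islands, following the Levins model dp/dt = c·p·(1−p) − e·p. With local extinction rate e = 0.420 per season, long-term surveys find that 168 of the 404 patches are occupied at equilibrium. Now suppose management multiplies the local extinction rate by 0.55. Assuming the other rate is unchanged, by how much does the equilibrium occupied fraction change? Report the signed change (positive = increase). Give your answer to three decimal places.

0.263

Observed p* = 168/404 = 0.41584.
Balance c(1−p*) = e gives c = e/(1 − 0.41584) = 0.420/0.58416 = 0.71898.
New p* = 1 − e/c = 1 − 0.23100/0.71898 = 0.67871.
Δp* = 0.67871 − 0.41584 = +0.26287.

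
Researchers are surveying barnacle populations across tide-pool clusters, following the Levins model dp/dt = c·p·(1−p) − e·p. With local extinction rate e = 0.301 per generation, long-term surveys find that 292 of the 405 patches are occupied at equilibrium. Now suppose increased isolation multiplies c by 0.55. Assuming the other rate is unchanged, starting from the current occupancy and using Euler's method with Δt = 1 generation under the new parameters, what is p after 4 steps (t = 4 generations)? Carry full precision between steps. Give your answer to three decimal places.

Observed p* = 292/405 = 0.72099.
Balance c(1−p*) = e gives c = e/(1 − 0.72099) = 0.301/0.27901 = 1.07881.
Starting from p₀ = 0.72099; update p ← p + (dp/dt)·Δt with the new parameters.
  1  |  dp/dt·Δt = -0.097658  |  p_1 = 0.623330
  2  |  dp/dt·Δt = -0.048311  |  p_2 = 0.575018
  3  |  dp/dt·Δt = -0.028084  |  p_3 = 0.546934
  4  |  dp/dt·Δt = -0.017599  |  p_4 = 0.529336

0.529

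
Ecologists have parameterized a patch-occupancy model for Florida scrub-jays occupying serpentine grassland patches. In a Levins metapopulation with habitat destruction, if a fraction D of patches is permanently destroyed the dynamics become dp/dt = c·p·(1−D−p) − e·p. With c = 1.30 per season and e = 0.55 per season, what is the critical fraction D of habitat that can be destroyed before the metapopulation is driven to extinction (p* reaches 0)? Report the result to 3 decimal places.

The nontrivial equilibrium is p* = (1−D) − e/c; extinction occurs when this hits zero.
So D_crit = 1 − e/c = 1 − 0.55/1.30 = 1 − 0.4231 = 0.5769.
This equals the undisturbed p*, a classic result of Lande's extension.

0.577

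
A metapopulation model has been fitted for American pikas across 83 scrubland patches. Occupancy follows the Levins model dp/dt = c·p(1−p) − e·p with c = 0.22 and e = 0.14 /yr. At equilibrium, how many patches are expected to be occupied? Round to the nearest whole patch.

30

p* = 1 − e/c = 1 − 0.14/0.22 = 0.3636.
Expected occupied patches = N × p* = 83 × 0.3636 = 30.18 ≈ 30.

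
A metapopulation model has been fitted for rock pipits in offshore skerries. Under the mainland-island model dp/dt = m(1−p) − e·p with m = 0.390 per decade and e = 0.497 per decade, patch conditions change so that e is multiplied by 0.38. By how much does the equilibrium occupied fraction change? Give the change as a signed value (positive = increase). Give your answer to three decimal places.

0.234

Before: p* = 0.390/(0.390+0.497) = 0.4397.
After: m = 0.39, e = 0.18886; p* = 0.39/0.5789 = 0.6737.
Δp* = 0.6737 − 0.4397 = +0.2341.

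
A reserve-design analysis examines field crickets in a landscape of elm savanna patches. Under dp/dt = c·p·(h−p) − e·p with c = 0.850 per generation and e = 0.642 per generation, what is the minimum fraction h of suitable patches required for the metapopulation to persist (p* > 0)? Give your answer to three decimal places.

p* = h − e/c is positive only when h > e/c.
h_min = e/c = 0.642/0.850 = 0.7553.

0.755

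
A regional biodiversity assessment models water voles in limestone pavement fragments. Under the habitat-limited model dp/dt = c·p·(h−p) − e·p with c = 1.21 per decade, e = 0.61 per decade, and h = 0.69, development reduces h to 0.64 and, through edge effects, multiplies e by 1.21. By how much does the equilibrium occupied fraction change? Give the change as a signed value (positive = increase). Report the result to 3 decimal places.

-0.156

Before: p* = h − e/c = 0.69 − 0.61/1.21 = 0.69 − 0.5041 = 0.1859.
After: c = 1.21, e = 0.7381, h = 0.64; p* = 0.64 − 0.7381/1.21 = 0.0300.
Δp* = 0.0300 − 0.1859 = -0.1559.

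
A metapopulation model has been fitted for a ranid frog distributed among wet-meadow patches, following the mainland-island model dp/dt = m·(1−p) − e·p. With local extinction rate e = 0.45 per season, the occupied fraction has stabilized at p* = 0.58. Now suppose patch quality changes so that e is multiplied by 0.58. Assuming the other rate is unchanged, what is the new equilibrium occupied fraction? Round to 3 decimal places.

Balance m(1−p*) = e·p* gives m = e·p*/(1−p*) = 0.45×0.58000/0.42000 = 0.62143.
New p* = m/(m+e) = 0.62143/(0.62143+0.26100) = 0.70423.

0.704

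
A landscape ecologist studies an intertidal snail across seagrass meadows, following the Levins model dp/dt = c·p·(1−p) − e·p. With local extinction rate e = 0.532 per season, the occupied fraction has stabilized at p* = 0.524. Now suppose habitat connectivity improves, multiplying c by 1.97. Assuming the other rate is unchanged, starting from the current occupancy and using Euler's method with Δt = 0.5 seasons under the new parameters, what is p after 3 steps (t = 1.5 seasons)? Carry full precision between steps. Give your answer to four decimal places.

0.7531

Balance c(1−p*) = e gives c = e/(1 − 0.52400) = 0.532/0.47600 = 1.11765.
Starting from p₀ = 0.52400; update p ← p + (dp/dt)·Δt with the new parameters.
t = 0.5: p = 0.52400 + (+0.13520) = 0.65920
t = 1: p = 0.65920 + (+0.07197) = 0.73117
t = 1.5: p = 0.73117 + (+0.02190) = 0.75307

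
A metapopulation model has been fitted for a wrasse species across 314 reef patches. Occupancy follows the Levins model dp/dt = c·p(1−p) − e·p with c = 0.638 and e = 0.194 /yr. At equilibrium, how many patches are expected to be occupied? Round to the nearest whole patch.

p* = 1 − e/c = 1 − 0.194/0.638 = 0.6959.
Expected occupied patches = N × p* = 314 × 0.6959 = 218.52 ≈ 219.

219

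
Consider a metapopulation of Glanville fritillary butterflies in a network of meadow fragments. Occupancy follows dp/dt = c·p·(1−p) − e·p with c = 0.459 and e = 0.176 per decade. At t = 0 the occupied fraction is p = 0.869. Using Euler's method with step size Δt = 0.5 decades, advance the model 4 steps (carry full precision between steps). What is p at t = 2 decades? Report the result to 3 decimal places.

0.728

Update rule: p ← p + [c·p·(1−p) − e·p]·Δt with Δt = 0.5.
  1  |  dp/dt·Δt = -0.050346  |  p_1 = 0.818654
  2  |  dp/dt·Δt = -0.037970  |  p_2 = 0.780684
  3  |  dp/dt·Δt = -0.029406  |  p_3 = 0.751278
  4  |  dp/dt·Δt = -0.023228  |  p_4 = 0.728050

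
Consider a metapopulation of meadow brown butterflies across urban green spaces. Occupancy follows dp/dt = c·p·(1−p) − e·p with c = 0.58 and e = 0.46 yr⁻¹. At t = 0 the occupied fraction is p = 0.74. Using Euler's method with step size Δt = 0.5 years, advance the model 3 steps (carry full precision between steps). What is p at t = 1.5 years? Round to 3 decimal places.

Update rule: p ← p + [c·p·(1−p) − e·p]·Δt with Δt = 0.5.
step 1: Δp = -0.11440, p = 0.62560
step 2: Δp = -0.07596, p = 0.54963
step 3: Δp = -0.05463, p = 0.49500

0.495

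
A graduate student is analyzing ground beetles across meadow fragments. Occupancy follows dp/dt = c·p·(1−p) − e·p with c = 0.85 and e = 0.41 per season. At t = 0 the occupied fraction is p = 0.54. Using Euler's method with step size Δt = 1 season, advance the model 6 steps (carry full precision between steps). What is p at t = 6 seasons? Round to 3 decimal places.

0.518

Update rule: p ← p + [c·p·(1−p) − e·p]·Δt with Δt = 1.
step 1: Δp = -0.01026, p = 0.52974
step 2: Δp = -0.00545, p = 0.52429
step 3: Δp = -0.00296, p = 0.52133
step 4: Δp = -0.00163, p = 0.51970
step 5: Δp = -0.00091, p = 0.51879
step 6: Δp = -0.00051, p = 0.51829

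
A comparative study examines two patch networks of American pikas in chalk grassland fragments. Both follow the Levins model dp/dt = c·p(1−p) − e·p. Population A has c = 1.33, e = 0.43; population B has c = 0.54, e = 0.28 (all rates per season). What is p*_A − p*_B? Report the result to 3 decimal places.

0.195

A: p*_A = 1 − 0.43/1.33 = 0.6767.
B: p*_B = 1 − 0.28/0.54 = 0.4815.
p*_A − p*_B = 0.6767 − 0.4815 = 0.1952.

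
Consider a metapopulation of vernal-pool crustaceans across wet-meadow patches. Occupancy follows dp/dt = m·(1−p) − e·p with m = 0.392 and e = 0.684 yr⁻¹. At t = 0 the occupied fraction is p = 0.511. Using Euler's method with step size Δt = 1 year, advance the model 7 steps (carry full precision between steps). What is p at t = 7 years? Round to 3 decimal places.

Update rule: p ← p + [m·(1−p) − e·p]·Δt with Δt = 1.
t = 1: p = 0.51100 + (-0.15784) = 0.35316
t = 2: p = 0.35316 + (+0.01200) = 0.36516
t = 3: p = 0.36516 + (-0.00091) = 0.36425
t = 4: p = 0.36425 + (+0.00007) = 0.36432
t = 5: p = 0.36432 + (-0.00001) = 0.36431
t = 6: p = 0.36431 + (+0.00000) = 0.36431
t = 7: p = 0.36431 + (-0.00000) = 0.36431

0.364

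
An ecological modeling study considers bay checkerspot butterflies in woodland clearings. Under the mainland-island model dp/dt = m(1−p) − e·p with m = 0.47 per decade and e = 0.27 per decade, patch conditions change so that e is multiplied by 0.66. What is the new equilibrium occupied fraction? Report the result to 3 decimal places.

Before: p* = 0.47/(0.47+0.27) = 0.6351.
After: m = 0.47, e = 0.1782; p* = 0.47/0.6482 = 0.7251.

0.725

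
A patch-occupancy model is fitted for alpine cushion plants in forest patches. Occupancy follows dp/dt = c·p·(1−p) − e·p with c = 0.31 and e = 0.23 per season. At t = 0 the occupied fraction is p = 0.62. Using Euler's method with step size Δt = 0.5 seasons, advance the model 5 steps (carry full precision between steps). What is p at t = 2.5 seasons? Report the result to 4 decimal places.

0.4880

Update rule: p ← p + [c·p·(1−p) − e·p]·Δt with Δt = 0.5.
t = 0.5: p = 0.62000 + (-0.03478) = 0.58522
t = 1: p = 0.58522 + (-0.02968) = 0.55554
t = 1.5: p = 0.55554 + (-0.02562) = 0.52993
t = 2: p = 0.52993 + (-0.02233) = 0.50760
t = 2.5: p = 0.50760 + (-0.01963) = 0.48796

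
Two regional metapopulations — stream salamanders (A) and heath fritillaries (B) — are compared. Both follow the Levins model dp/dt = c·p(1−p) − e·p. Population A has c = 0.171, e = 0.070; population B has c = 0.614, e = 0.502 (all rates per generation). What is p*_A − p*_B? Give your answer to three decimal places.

A: p*_A = 1 − 0.070/0.171 = 0.5906.
B: p*_B = 1 − 0.502/0.614 = 0.1824.
p*_A − p*_B = 0.5906 − 0.1824 = 0.4082.

0.408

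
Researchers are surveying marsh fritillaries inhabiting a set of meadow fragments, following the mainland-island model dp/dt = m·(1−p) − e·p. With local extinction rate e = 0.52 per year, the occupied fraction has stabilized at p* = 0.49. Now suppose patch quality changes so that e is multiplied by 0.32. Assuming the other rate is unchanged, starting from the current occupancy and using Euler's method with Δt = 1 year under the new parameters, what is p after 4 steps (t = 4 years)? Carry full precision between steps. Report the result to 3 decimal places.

Balance m(1−p*) = e·p* gives m = e·p*/(1−p*) = 0.52×0.49000/0.51000 = 0.49961.
Starting from p₀ = 0.49000; update p ← p + (dp/dt)·Δt with the new parameters.
step 1: Δp = +0.17326, p = 0.66326
step 2: Δp = +0.05787, p = 0.72113
step 3: Δp = +0.01933, p = 0.74046
step 4: Δp = +0.00646, p = 0.74692

0.747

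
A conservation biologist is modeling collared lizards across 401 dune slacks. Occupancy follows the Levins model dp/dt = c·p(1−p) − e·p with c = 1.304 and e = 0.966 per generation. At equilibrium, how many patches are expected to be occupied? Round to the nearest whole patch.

p* = 1 − e/c = 1 − 0.966/1.304 = 0.2592.
Expected occupied patches = N × p* = 401 × 0.2592 = 103.94 ≈ 104.

104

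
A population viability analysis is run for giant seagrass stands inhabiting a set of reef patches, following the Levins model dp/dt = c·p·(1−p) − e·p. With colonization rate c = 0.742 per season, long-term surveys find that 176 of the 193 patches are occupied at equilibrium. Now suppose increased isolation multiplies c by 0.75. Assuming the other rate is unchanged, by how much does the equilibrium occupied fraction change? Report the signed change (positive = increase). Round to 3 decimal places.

-0.029

Observed p* = 176/193 = 0.91192.
Balance c(1−p*) = e gives e = 0.742×(1 − 0.91192) = 0.06536.
New p* = 1 − e/c = 1 − 0.06536/0.55650 = 0.88255.
Δp* = 0.88255 − 0.91192 = -0.02937.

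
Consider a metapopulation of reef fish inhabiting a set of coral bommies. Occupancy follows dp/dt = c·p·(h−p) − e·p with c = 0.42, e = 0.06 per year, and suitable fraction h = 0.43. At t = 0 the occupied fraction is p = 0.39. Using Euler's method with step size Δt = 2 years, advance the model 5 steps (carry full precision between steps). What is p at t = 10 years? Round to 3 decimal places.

Update rule: p ← p + [c·p·(h−p) − e·p]·Δt with Δt = 2.
step 1: Δp = -0.03370, p = 0.35630
step 2: Δp = -0.02070, p = 0.33560
step 3: Δp = -0.01366, p = 0.32194
step 4: Δp = -0.00941, p = 0.31253
step 5: Δp = -0.00667, p = 0.30587

0.306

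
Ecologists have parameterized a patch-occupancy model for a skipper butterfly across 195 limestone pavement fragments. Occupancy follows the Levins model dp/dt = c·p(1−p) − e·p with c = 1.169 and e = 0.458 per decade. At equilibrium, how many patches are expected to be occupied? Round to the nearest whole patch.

119

p* = 1 − e/c = 1 − 0.458/1.169 = 0.6082.
Expected occupied patches = N × p* = 195 × 0.6082 = 118.60 ≈ 119.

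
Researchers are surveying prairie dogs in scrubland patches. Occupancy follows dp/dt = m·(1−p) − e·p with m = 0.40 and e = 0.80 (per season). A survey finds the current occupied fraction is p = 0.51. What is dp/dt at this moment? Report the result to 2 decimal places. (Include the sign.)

-0.21

Colonization term: m·(1−p) = 0.40×0.4900 = 0.19600.
Extinction term: e·p = 0.40800.
dp/dt = 0.19600 − 0.40800 = -0.21200.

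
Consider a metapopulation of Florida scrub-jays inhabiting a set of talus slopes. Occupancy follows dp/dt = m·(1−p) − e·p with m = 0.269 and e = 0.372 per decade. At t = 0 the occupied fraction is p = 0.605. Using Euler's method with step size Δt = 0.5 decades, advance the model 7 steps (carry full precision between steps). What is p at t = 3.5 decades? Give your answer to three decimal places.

Update rule: p ← p + [m·(1−p) − e·p]·Δt with Δt = 0.5.
t = 0.5: p = 0.60500 + (-0.05940) = 0.54560
t = 1: p = 0.54560 + (-0.04036) = 0.50523
t = 1.5: p = 0.50523 + (-0.02743) = 0.47781
t = 2: p = 0.47781 + (-0.01864) = 0.45917
t = 2.5: p = 0.45917 + (-0.01266) = 0.44651
t = 3: p = 0.44651 + (-0.00861) = 0.43790
t = 3.5: p = 0.43790 + (-0.00585) = 0.43205

0.432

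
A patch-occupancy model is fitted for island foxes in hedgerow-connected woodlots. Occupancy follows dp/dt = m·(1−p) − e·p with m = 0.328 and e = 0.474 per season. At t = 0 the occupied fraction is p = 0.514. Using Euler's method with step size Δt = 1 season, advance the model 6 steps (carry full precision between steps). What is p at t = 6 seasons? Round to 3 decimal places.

Update rule: p ← p + [m·(1−p) − e·p]·Δt with Δt = 1.
step 1: Δp = -0.08423, p = 0.42977
step 2: Δp = -0.01668, p = 0.41309
step 3: Δp = -0.00330, p = 0.40979
step 4: Δp = -0.00065, p = 0.40914
step 5: Δp = -0.00013, p = 0.40901
step 6: Δp = -0.00003, p = 0.40898

0.409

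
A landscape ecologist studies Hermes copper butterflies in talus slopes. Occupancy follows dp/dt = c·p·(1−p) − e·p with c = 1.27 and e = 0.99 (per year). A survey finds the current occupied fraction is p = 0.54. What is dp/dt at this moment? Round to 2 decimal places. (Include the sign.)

Colonization term: c·p·(1−p) = 1.27×0.54×0.4600 = 0.31547.
Extinction term: e·p = 0.53460.
dp/dt = 0.31547 − 0.53460 = -0.21913.

-0.22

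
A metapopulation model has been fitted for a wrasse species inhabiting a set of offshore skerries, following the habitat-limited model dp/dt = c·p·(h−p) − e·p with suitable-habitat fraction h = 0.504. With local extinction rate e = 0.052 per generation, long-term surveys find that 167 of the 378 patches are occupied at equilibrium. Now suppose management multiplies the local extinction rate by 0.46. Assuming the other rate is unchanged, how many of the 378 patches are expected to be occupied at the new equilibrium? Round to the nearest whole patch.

Observed p* = 167/378 = 0.44180.
Balance c(h−p*) = e gives c = e/(0.504 − 0.44180) = 0.052/0.06220 = 0.83601.
New p* = 0.504 − e/c = 0.504 − 0.02392/0.83601 = 0.47539.
Expected occupied = 378 × 0.47539 = 179.70 ≈ 180.

180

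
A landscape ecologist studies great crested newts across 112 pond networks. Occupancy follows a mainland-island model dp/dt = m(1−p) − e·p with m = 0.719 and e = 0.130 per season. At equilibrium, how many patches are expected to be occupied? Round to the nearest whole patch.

p* = m/(m+e) = 0.719/0.8490 = 0.8469.
Expected occupied patches = N × p* = 112 × 0.8469 = 94.85 ≈ 95.

95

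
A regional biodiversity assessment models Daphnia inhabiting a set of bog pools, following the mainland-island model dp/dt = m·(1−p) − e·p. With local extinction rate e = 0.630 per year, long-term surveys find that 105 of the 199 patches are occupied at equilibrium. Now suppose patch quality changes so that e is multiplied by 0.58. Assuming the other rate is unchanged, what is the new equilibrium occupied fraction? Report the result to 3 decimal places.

0.658

Observed p* = 105/199 = 0.52764.
Balance m(1−p*) = e·p* gives m = e·p*/(1−p*) = 0.630×0.52764/0.47236 = 0.70373.
New p* = m/(m+e) = 0.70373/(0.70373+0.36540) = 0.65823.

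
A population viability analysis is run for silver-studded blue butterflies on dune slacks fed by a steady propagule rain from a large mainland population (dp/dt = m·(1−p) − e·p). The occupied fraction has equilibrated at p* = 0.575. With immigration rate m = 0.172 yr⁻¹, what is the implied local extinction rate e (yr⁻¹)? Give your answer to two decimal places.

0.13

At equilibrium m(1−p*) = e·p*, so e = m(1−p*)/p*.
e = 0.172 × 0.4250 / 0.575 = 0.1271.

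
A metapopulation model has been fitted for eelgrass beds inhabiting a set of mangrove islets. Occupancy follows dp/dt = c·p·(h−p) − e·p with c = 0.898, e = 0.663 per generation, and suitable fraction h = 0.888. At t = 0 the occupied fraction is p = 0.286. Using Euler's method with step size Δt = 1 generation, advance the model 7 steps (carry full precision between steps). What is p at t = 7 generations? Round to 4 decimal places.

0.1783

Update rule: p ← p + [c·p·(h−p) − e·p]·Δt with Δt = 1.
p: 0.28600 → 0.25099  (Δp = -0.03501)
p: 0.25099 → 0.22816  (Δp = -0.02283)
p: 0.22816 → 0.21208  (Δp = -0.01608)
p: 0.21208 → 0.20020  (Δp = -0.01188)
p: 0.20020 → 0.19112  (Δp = -0.00908)
p: 0.19112 → 0.18401  (Δp = -0.00711)
p: 0.18401 → 0.17834  (Δp = -0.00567)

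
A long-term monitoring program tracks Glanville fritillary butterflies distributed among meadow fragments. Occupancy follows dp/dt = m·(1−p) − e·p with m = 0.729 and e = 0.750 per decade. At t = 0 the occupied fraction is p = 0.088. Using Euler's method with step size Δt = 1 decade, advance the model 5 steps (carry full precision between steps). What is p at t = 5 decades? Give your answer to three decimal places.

0.503

Update rule: p ← p + [m·(1−p) − e·p]·Δt with Δt = 1.
t = 1: p = 0.08800 + (+0.59885) = 0.68685
t = 2: p = 0.68685 + (-0.28685) = 0.40000
t = 3: p = 0.40000 + (+0.13740) = 0.53740
t = 4: p = 0.53740 + (-0.06581) = 0.47159
t = 5: p = 0.47159 + (+0.03153) = 0.50311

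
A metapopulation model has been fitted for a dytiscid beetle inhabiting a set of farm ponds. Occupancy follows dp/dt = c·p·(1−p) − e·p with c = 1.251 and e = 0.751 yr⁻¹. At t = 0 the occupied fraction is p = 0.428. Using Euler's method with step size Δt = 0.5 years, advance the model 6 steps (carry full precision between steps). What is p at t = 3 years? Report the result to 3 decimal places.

Update rule: p ← p + [c·p·(1−p) − e·p]·Δt with Δt = 0.5.
t = 0.5: p = 0.42800 + (-0.00758) = 0.42042
t = 1: p = 0.42042 + (-0.00545) = 0.41496
t = 1.5: p = 0.41496 + (-0.00397) = 0.41100
t = 2: p = 0.41100 + (-0.00291) = 0.40809
t = 2.5: p = 0.40809 + (-0.00215) = 0.40594
t = 3: p = 0.40594 + (-0.00159) = 0.40435

0.404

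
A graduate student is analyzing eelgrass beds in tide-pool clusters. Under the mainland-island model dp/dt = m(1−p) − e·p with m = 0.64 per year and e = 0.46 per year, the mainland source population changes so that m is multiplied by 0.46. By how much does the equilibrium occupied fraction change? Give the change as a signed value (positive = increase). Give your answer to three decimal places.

Before: p* = 0.64/(0.64+0.46) = 0.5818.
After: m = 0.2944, e = 0.46; p* = 0.2944/0.7544 = 0.3902.
Δp* = 0.3902 − 0.5818 = -0.1916.

-0.192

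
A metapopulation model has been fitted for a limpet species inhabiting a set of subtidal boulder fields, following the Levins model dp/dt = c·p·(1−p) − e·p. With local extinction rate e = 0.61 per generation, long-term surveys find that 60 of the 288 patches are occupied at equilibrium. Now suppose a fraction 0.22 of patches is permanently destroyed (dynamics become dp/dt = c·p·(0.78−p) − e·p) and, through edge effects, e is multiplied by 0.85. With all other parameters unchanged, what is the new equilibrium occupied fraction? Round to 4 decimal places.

0.1071

Observed p* = 60/288 = 0.20833.
Balance c(1−p*) = e gives c = e/(1 − 0.20833) = 0.61/0.79167 = 0.77052.
New p* = 0.78 − e/c = 0.78 − 0.51850/0.77052 = 0.10708.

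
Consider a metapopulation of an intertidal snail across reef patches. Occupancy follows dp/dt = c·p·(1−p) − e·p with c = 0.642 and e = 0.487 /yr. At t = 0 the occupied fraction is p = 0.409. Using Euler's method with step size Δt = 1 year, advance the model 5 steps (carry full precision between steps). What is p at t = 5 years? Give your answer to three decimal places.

0.289

Update rule: p ← p + [c·p·(1−p) − e·p]·Δt with Δt = 1.
p: 0.40900 → 0.36500  (Δp = -0.04400)
p: 0.36500 → 0.33604  (Δp = -0.02896)
p: 0.33604 → 0.31563  (Δp = -0.02041)
p: 0.31563 → 0.30060  (Δp = -0.01504)
p: 0.30060 → 0.28918  (Δp = -0.01142)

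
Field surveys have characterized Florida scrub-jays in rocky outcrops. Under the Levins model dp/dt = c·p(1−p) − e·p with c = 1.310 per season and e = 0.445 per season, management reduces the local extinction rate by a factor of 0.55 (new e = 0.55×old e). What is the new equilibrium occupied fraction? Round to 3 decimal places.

0.813

Before: p* = 1 − 0.445/1.310 = 0.6603.
After the change, c = 1.31, e = 0.24475, so p* = 1 − 0.24475/1.31 = 0.8132.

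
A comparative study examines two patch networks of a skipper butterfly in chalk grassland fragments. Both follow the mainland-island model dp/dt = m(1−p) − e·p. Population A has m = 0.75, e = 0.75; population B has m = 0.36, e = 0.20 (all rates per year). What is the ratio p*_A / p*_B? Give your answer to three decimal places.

A: p*_A = m/(m+e) = 0.75/1.5000 = 0.5000.
B: p*_B = 0.36/0.5600 = 0.6429.
p*_A / p*_B = 0.5000/0.6429 = 0.7778.

0.778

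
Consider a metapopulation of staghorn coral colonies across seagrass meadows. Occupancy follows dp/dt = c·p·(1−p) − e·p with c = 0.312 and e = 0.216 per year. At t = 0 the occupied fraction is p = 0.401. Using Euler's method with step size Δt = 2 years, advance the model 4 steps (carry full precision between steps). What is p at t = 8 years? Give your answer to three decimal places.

Update rule: p ← p + [c·p·(1−p) − e·p]·Δt with Δt = 2.
t = 2: p = 0.40100 + (-0.02335) = 0.37765
t = 4: p = 0.37765 + (-0.01649) = 0.36117
t = 6: p = 0.36117 + (-0.01205) = 0.34911
t = 8: p = 0.34911 + (-0.00902) = 0.34009

0.340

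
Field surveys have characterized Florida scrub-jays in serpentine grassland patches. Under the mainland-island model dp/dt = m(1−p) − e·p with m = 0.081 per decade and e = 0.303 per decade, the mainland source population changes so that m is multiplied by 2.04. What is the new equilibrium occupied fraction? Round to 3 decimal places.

Before: p* = 0.081/(0.081+0.303) = 0.2109.
After: m = 0.16524, e = 0.303; p* = 0.16524/0.4682 = 0.3529.

0.353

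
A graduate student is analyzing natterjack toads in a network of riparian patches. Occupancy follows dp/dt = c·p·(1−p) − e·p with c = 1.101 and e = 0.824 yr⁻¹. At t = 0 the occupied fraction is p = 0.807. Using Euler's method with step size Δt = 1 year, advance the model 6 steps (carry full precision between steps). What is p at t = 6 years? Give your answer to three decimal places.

Update rule: p ← p + [c·p·(1−p) − e·p]·Δt with Δt = 1.
p: 0.80700 → 0.31351  (Δp = -0.49349)
p: 0.31351 → 0.29214  (Δp = -0.02137)
p: 0.29214 → 0.27910  (Δp = -0.01304)
p: 0.27910 → 0.27064  (Δp = -0.00845)
p: 0.27064 → 0.26497  (Δp = -0.00568)
p: 0.26497 → 0.26106  (Δp = -0.00390)

0.261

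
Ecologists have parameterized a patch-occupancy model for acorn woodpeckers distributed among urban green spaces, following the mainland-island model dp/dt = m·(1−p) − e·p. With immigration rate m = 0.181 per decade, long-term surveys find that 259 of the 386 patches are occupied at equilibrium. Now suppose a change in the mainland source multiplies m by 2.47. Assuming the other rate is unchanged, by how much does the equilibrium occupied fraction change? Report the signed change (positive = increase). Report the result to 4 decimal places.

0.1634

Observed p* = 259/386 = 0.67098.
Balance m(1−p*) = e·p* gives e = m(1−p*)/p* = 0.181×0.32902/0.67098 = 0.08875.
New p* = m/(m+e) = 0.44707/(0.44707+0.08875) = 0.83437.
Δp* = 0.83437 − 0.67098 = +0.16339.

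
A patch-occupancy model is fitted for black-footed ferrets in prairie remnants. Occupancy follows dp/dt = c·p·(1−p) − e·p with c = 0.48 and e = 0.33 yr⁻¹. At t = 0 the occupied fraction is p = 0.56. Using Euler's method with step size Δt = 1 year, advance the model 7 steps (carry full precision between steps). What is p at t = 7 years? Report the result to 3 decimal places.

0.359

Update rule: p ← p + [c·p·(1−p) − e·p]·Δt with Δt = 1.
step 1: Δp = -0.06653, p = 0.49347
step 2: Δp = -0.04287, p = 0.45061
step 3: Δp = -0.02987, p = 0.42073
step 4: Δp = -0.02186, p = 0.39888
step 5: Δp = -0.01654, p = 0.38234
step 6: Δp = -0.01282, p = 0.36952
step 7: Δp = -0.01011, p = 0.35941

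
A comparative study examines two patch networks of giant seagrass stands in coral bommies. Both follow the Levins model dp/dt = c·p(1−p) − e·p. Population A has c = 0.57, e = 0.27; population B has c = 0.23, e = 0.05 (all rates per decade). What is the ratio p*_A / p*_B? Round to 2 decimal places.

0.67

A: p*_A = 1 − 0.27/0.57 = 0.5263.
B: p*_B = 1 − 0.05/0.23 = 0.7826.
p*_A / p*_B = 0.5263/0.7826 = 0.6725.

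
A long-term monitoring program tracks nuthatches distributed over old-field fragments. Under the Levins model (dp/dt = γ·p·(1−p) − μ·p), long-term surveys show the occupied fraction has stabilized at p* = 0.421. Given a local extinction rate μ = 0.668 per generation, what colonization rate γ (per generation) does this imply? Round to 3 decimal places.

At equilibrium γ(1−p*) = μ, so γ = μ/(1−p*).
γ = 0.668/(1 − 0.421) = 0.668/0.5790 = 1.1537.

1.154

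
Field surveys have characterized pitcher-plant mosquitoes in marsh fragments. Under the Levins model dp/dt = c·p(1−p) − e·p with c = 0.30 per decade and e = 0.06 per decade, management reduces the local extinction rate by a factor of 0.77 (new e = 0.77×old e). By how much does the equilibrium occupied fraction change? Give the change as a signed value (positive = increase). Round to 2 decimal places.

Before: p* = 1 − 0.06/0.30 = 0.8000.
After the change, c = 0.3, e = 0.0462, so p* = 1 − 0.0462/0.3 = 0.8460.
Δp* = 0.8460 − 0.8000 = +0.0460.

0.05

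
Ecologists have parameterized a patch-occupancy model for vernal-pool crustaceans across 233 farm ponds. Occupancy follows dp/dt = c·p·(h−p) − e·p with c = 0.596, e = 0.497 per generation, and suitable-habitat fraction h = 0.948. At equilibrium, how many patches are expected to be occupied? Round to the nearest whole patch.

p* = h − e/c = 0.948 − 0.8339 = 0.1141.
Expected occupied patches = N × p* = 233 × 0.1141 = 26.59 ≈ 27.

27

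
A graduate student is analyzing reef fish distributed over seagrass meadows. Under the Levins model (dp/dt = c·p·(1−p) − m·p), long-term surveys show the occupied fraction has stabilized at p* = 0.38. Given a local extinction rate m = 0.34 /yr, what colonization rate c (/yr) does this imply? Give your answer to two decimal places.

0.55

At equilibrium c(1−p*) = m, so c = m/(1−p*).
c = 0.34/(1 − 0.38) = 0.34/0.6200 = 0.5484.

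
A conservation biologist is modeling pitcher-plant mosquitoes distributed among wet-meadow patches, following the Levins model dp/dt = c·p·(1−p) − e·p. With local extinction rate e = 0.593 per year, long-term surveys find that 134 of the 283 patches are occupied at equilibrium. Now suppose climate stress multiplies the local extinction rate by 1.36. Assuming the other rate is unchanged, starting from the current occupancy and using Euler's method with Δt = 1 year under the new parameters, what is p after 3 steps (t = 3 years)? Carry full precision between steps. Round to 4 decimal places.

Observed p* = 134/283 = 0.47350.
Balance c(1−p*) = e gives c = e/(1 − 0.47350) = 0.593/0.52650 = 1.12630.
Starting from p₀ = 0.47350; update p ← p + (dp/dt)·Δt with the new parameters.
step 1: Δp = -0.10108, p = 0.37242
step 2: Δp = -0.03710, p = 0.33531
step 3: Δp = -0.01939, p = 0.31592

0.3159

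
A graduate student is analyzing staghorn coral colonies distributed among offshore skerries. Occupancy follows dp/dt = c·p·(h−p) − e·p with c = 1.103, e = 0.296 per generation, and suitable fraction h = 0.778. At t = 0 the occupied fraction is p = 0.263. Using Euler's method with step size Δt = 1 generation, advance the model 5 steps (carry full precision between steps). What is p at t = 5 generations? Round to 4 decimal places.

0.4949

Update rule: p ← p + [c·p·(h−p) − e·p]·Δt with Δt = 1.
step 1: Δp = +0.07155, p = 0.33455
step 2: Δp = +0.06461, p = 0.39916
step 3: Δp = +0.04864, p = 0.44780
step 4: Δp = +0.03054, p = 0.47835
step 5: Δp = +0.01651, p = 0.49486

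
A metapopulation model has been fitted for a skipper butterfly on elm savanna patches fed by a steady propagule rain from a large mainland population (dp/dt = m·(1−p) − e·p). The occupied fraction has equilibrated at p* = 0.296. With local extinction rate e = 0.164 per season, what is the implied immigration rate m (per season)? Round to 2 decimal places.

0.07

At equilibrium m(1−p*) = e·p*, so m = e·p*/(1−p*).
m = 0.164 × 0.296 / 0.7040 = 0.0485/0.7040 = 0.0690.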